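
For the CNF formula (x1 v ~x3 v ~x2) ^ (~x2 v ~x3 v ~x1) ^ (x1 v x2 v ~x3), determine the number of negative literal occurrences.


Scan each clause for negated literals.
Clause 1: 2 negative; Clause 2: 3 negative; Clause 3: 1 negative.
Total negative literal occurrences = 6.

6


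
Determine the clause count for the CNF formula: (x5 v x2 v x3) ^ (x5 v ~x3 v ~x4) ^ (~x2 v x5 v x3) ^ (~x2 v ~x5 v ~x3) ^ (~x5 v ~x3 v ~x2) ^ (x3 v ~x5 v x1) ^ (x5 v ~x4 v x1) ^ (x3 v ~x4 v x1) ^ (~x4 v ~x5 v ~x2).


Each group enclosed in parentheses joined by ^ is one clause.
Counting the conjuncts: 9 clauses.

9


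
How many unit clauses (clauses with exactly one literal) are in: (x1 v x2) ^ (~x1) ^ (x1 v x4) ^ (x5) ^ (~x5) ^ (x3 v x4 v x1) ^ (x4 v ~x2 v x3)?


A unit clause contains exactly one literal.
Unit clauses found: (~x1), (x5), (~x5).
Count = 3.

3


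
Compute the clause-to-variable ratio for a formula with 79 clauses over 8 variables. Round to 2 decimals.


Clause-to-variable ratio = clauses / variables.
79 / 8 = 9.88.

9.88


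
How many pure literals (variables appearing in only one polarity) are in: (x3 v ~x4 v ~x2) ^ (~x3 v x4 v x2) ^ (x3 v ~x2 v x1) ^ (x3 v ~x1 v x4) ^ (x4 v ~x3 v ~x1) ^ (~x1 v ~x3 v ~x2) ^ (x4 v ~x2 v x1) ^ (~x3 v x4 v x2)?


A pure literal appears in only one polarity across all clauses.
No pure literals found.
Count = 0.

0


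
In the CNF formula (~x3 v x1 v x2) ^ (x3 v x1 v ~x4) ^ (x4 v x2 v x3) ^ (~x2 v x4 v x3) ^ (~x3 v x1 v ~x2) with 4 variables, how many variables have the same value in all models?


Find all satisfying assignments: 6 model(s).
Check which variables have the same value in every model.
Fixed variables: x1=T.
Backbone size = 1.

1


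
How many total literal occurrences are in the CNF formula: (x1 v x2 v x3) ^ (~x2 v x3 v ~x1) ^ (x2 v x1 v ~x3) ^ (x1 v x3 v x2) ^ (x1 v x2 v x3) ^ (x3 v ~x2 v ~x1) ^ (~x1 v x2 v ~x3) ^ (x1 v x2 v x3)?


Clause lengths: 3, 3, 3, 3, 3, 3, 3, 3.
Sum = 3 + 3 + 3 + 3 + 3 + 3 + 3 + 3 = 24.

24


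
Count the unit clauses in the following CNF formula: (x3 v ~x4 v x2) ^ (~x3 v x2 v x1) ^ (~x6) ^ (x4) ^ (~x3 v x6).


A unit clause contains exactly one literal.
Unit clauses found: (~x6), (x4).
Count = 2.

2


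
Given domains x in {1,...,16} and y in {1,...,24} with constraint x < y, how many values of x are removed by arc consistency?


For the constraint x < y, x needs a supporting value in y's domain.
x can be at most 23 (one less than y's maximum).
Valid x values from domain: 16 out of 16.
Pruned = 16 - 16 = 0.

0


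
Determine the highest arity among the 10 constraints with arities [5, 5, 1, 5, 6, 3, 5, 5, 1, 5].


The arities are: 5, 5, 1, 5, 6, 3, 5, 5, 1, 5.
Scan for the maximum value.
Maximum arity = 6.

6


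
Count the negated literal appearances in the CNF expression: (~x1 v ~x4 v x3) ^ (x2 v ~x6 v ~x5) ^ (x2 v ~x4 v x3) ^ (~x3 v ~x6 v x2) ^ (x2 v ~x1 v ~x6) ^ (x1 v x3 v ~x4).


Scan each clause for negated literals.
Clause 1: 2 negative; Clause 2: 2 negative; Clause 3: 1 negative; Clause 4: 2 negative; Clause 5: 2 negative; Clause 6: 1 negative.
Total negative literal occurrences = 10.

10


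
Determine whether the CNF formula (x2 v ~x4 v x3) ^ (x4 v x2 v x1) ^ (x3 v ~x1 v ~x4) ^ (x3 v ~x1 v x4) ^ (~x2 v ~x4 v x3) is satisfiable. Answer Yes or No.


Check all 16 possible truth assignments.
Number of satisfying assignments found: 8.
The formula is satisfiable.

Yes


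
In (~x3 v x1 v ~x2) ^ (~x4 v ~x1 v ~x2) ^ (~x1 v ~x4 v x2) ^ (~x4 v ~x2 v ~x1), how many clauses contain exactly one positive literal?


A definite clause has exactly one positive literal.
Clause 1: 1 positive -> definite
Clause 2: 0 positive -> not definite
Clause 3: 1 positive -> definite
Clause 4: 0 positive -> not definite
Definite clause count = 2.

2


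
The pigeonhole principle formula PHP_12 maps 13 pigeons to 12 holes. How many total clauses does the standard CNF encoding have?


The PHP encoding has two parts:
1) At-least-one-hole clauses: 13 (one per pigeon, each with 12 literals).
2) At-most-one-pigeon-per-hole clauses: 12 holes * C(13,2) = 12 * 78 = 936.
Total clauses = 13 + 936 = 949.

949


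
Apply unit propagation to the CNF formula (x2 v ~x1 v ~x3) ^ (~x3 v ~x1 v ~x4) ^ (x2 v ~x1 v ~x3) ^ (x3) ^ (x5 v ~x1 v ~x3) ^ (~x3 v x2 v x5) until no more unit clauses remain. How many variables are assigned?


Unit propagation repeatedly assigns the literal in any unit clause, then simplifies.
Assignments in order: x3 = T.
No further unit clauses remain.
Total variables assigned = 1.

1


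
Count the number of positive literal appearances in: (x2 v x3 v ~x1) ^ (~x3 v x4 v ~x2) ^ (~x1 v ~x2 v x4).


Scan each clause for unnegated literals.
Clause 1: 2 positive; Clause 2: 1 positive; Clause 3: 1 positive.
Total positive literal occurrences = 4.

4


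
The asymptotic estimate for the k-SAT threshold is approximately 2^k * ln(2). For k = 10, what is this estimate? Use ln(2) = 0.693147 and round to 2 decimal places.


Using the asymptotic formula: threshold ~ 2^k * ln(2).
2^10 = 1024.
1024 * 0.693147 = 709.78.

709.78


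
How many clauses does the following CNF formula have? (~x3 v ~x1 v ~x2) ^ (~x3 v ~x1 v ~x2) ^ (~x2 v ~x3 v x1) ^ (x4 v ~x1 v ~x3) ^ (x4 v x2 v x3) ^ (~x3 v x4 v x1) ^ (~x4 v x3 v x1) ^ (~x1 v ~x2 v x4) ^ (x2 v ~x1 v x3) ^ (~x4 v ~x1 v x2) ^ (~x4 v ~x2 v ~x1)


Each group enclosed in parentheses joined by ^ is one clause.
Counting the conjuncts: 11 clauses.

11


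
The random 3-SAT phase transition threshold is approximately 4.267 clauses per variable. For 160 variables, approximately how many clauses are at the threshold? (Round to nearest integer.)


The 3-SAT phase transition occurs at approximately 4.267 clauses per variable.
m = 4.267 * 160 = 682.72.
Rounded to nearest integer: 683.

683


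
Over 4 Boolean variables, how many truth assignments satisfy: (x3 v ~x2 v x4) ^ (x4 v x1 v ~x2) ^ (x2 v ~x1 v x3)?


Enumerate all 16 truth assignments over 4 variables.
Test each against every clause.
Satisfying assignments found: 11.

11


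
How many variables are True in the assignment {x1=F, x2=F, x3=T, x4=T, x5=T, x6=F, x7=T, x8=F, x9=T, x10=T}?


The weight is the number of variables assigned True.
True variables: x3, x4, x5, x7, x9, x10.
Weight = 6.

6


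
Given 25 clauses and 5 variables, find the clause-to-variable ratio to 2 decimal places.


Clause-to-variable ratio = clauses / variables.
25 / 5 = 5.0.

5.0


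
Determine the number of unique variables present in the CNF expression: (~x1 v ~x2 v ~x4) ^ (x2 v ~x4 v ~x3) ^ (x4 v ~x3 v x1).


Identify each distinct variable in the formula.
Variables found: x1, x2, x3, x4.
Total distinct variables = 4.

4


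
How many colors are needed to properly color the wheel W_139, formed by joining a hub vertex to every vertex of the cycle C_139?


W_139 consists of the cycle C_139 together with a hub vertex adjacent to every cycle vertex.
The cycle C_139 needs 3 colors (odd cycle -> 3).
The hub is adjacent to every cycle vertex, so it must receive a new color distinct from all of them.
Chromatic number = 3 + 1 = 4.

4


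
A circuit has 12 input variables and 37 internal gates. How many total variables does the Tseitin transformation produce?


The Tseitin transformation introduces one auxiliary variable per gate.
Total variables = inputs + gates = 12 + 37 = 49.

49


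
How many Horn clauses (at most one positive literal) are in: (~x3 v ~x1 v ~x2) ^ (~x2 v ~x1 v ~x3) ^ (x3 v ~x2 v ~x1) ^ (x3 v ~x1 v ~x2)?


A Horn clause has at most one positive literal.
Clause 1: 0 positive lit(s) -> Horn
Clause 2: 0 positive lit(s) -> Horn
Clause 3: 1 positive lit(s) -> Horn
Clause 4: 1 positive lit(s) -> Horn
Total Horn clauses = 4.

4


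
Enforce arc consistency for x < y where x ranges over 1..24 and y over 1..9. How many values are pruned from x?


For the constraint x < y, x needs a supporting value in y's domain.
x can be at most 8 (one less than y's maximum).
Valid x values from domain: 8 out of 24.
Pruned = 24 - 8 = 16.

16


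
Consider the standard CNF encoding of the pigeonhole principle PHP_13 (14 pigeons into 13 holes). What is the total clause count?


The PHP encoding has two parts:
1) At-least-one-hole clauses: 14 (one per pigeon, each with 13 literals).
2) At-most-one-pigeon-per-hole clauses: 13 holes * C(14,2) = 13 * 91 = 1183.
Total clauses = 14 + 1183 = 1197.

1197


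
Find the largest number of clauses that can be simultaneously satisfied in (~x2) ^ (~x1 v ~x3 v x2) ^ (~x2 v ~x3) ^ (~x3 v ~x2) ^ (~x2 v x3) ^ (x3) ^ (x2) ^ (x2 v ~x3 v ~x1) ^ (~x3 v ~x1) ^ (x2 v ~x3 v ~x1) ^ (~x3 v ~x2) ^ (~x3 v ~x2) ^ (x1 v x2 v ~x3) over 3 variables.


Enumerate all 8 truth assignments.
For each, count how many of the 13 clauses are satisfied.
The formula is not fully satisfiable, so the maximum is below 13.
Maximum simultaneously satisfiable clauses = 11.

11


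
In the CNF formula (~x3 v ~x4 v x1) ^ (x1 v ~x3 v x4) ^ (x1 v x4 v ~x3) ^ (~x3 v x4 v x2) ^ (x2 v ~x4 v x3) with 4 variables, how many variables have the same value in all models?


Find all satisfying assignments: 9 model(s).
Check which variables have the same value in every model.
No variable is fixed across all models.
Backbone size = 0.

0


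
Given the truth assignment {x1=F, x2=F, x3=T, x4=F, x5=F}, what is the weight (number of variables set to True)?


The weight is the number of variables assigned True.
True variables: x3.
Weight = 1.

1


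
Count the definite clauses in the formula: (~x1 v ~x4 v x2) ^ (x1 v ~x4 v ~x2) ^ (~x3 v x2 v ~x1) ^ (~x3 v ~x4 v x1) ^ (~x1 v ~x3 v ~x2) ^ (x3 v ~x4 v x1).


A definite clause has exactly one positive literal.
Clause 1: 1 positive -> definite
Clause 2: 1 positive -> definite
Clause 3: 1 positive -> definite
Clause 4: 1 positive -> definite
Clause 5: 0 positive -> not definite
Clause 6: 2 positive -> not definite
Definite clause count = 4.

4


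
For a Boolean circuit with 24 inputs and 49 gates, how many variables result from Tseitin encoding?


The Tseitin transformation introduces one auxiliary variable per gate.
Total variables = inputs + gates = 24 + 49 = 73.

73


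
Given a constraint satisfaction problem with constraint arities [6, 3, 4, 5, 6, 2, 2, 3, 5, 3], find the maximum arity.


The arities are: 6, 3, 4, 5, 6, 2, 2, 3, 5, 3.
Scan for the maximum value.
Maximum arity = 6.

6


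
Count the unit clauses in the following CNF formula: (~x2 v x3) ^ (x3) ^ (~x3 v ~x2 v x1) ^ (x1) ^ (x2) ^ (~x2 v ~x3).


A unit clause contains exactly one literal.
Unit clauses found: (x3), (x1), (x2).
Count = 3.

3


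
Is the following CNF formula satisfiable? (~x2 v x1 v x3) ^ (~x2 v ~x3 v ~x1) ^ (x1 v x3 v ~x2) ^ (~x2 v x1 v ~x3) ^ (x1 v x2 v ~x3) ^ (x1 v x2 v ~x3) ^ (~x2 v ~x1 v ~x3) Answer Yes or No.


Check all 8 possible truth assignments.
Number of satisfying assignments found: 4.
The formula is satisfiable.

Yes


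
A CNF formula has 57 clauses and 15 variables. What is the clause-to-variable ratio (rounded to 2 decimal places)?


Clause-to-variable ratio = clauses / variables.
57 / 15 = 3.8.

3.8


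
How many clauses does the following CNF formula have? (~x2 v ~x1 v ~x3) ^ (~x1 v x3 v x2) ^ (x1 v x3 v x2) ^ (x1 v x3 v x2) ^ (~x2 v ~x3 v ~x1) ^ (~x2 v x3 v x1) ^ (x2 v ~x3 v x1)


Each group enclosed in parentheses joined by ^ is one clause.
Counting the conjuncts: 7 clauses.

7


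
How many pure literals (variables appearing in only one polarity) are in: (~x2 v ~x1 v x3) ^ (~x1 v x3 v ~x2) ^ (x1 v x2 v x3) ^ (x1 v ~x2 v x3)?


A pure literal appears in only one polarity across all clauses.
Pure literals: x3 (positive only).
Count = 1.

1


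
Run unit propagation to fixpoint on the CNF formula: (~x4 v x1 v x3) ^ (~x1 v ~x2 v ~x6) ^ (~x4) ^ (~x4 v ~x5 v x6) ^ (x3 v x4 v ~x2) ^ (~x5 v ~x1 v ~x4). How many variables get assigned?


Unit propagation repeatedly assigns the literal in any unit clause, then simplifies.
Assignments in order: x4 = F.
No further unit clauses remain.
Total variables assigned = 1.

1


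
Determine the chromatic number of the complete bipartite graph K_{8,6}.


K_{8,6} is bipartite by definition: the two parts are independent sets, with every edge crossing between them.
Color all vertices in one part with color 1 and all vertices in the other part with color 2.
Since the graph has at least one edge, one color does not suffice.
Chromatic number = 2.

2


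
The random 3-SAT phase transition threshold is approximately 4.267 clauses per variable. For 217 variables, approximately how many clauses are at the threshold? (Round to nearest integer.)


The 3-SAT phase transition occurs at approximately 4.267 clauses per variable.
m = 4.267 * 217 = 925.939.
Rounded to nearest integer: 926.

926


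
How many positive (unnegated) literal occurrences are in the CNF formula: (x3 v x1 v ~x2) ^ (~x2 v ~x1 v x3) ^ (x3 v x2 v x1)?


Scan each clause for unnegated literals.
Clause 1: 2 positive; Clause 2: 1 positive; Clause 3: 3 positive.
Total positive literal occurrences = 6.

6


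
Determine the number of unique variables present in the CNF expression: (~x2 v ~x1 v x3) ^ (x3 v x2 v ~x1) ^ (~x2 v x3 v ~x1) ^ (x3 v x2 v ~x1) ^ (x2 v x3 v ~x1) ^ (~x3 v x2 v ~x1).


Identify each distinct variable in the formula.
Variables found: x1, x2, x3.
Total distinct variables = 3.

3


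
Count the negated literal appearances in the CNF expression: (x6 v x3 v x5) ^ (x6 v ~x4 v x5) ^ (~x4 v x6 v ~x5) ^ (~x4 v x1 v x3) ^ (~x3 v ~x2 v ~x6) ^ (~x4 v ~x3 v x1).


Scan each clause for negated literals.
Clause 1: 0 negative; Clause 2: 1 negative; Clause 3: 2 negative; Clause 4: 1 negative; Clause 5: 3 negative; Clause 6: 2 negative.
Total negative literal occurrences = 9.

9


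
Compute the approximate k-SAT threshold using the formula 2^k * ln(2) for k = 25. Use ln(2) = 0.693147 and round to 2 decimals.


Using the asymptotic formula: threshold ~ 2^k * ln(2).
2^25 = 33554432.
33554432 * 0.693147 = 23258153.88.

23258153.88


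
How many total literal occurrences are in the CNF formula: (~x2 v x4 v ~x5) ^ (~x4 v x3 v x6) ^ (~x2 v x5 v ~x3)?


Clause lengths: 3, 3, 3.
Sum = 3 + 3 + 3 = 9.

9


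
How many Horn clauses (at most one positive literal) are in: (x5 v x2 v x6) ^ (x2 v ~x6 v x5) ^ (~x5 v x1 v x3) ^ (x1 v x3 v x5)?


A Horn clause has at most one positive literal.
Clause 1: 3 positive lit(s) -> not Horn
Clause 2: 2 positive lit(s) -> not Horn
Clause 3: 2 positive lit(s) -> not Horn
Clause 4: 3 positive lit(s) -> not Horn
Total Horn clauses = 0.

0


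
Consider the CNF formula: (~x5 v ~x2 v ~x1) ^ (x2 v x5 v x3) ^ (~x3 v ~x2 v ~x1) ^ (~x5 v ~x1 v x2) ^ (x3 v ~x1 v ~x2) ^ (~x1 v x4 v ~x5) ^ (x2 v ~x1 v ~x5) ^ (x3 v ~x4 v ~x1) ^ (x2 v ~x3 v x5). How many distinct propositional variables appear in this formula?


Identify each distinct variable in the formula.
Variables found: x1, x2, x3, x4, x5.
Total distinct variables = 5.

5


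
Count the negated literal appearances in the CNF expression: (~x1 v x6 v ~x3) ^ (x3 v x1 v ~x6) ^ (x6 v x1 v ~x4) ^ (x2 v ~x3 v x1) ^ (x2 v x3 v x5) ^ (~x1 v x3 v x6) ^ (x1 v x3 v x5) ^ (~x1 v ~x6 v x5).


Scan each clause for negated literals.
Clause 1: 2 negative; Clause 2: 1 negative; Clause 3: 1 negative; Clause 4: 1 negative; Clause 5: 0 negative; Clause 6: 1 negative; Clause 7: 0 negative; Clause 8: 2 negative.
Total negative literal occurrences = 8.

8


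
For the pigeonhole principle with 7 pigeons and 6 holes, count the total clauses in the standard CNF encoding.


The PHP encoding has two parts:
1) At-least-one-hole clauses: 7 (one per pigeon, each with 6 literals).
2) At-most-one-pigeon-per-hole clauses: 6 holes * C(7,2) = 6 * 21 = 126.
Total clauses = 7 + 126 = 133.

133


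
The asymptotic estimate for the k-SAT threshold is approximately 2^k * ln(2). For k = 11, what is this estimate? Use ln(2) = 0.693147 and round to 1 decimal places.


Using the asymptotic formula: threshold ~ 2^k * ln(2).
2^11 = 2048.
2048 * 0.693147 = 1419.6.

1419.6


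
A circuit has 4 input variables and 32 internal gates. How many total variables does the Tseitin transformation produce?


The Tseitin transformation introduces one auxiliary variable per gate.
Total variables = inputs + gates = 4 + 32 = 36.

36


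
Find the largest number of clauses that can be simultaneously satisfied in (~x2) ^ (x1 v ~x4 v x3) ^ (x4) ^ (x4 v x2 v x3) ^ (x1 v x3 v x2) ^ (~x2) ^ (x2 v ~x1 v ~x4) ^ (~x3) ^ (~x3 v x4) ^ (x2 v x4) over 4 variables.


Enumerate all 16 truth assignments.
For each, count how many of the 10 clauses are satisfied.
The formula is not fully satisfiable, so the maximum is below 10.
Maximum simultaneously satisfiable clauses = 9.

9


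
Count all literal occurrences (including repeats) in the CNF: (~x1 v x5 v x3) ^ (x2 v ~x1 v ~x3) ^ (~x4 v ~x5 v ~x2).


Clause lengths: 3, 3, 3.
Sum = 3 + 3 + 3 = 9.

9


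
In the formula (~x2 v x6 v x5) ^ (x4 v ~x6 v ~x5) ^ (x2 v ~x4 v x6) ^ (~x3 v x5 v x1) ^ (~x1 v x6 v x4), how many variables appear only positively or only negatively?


A pure literal appears in only one polarity across all clauses.
Pure literals: x3 (negative only).
Count = 1.

1


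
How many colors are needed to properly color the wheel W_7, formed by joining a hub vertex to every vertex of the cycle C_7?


W_7 consists of the cycle C_7 together with a hub vertex adjacent to every cycle vertex.
The cycle C_7 needs 3 colors (odd cycle -> 3).
The hub is adjacent to every cycle vertex, so it must receive a new color distinct from all of them.
Chromatic number = 3 + 1 = 4.

4


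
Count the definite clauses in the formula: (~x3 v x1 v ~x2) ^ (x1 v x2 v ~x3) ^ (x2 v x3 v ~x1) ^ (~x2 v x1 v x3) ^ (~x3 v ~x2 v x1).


A definite clause has exactly one positive literal.
Clause 1: 1 positive -> definite
Clause 2: 2 positive -> not definite
Clause 3: 2 positive -> not definite
Clause 4: 2 positive -> not definite
Clause 5: 1 positive -> definite
Definite clause count = 2.

2


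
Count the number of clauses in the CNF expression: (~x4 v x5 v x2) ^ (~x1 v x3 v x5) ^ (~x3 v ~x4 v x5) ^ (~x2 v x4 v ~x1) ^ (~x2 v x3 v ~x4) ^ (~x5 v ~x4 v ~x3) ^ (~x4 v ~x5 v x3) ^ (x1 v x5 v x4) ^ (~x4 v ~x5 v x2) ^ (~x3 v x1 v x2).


Each group enclosed in parentheses joined by ^ is one clause.
Counting the conjuncts: 10 clauses.

10


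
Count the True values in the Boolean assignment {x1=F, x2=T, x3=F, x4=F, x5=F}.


The weight is the number of variables assigned True.
True variables: x2.
Weight = 1.

1


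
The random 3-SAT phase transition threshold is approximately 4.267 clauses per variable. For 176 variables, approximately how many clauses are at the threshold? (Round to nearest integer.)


The 3-SAT phase transition occurs at approximately 4.267 clauses per variable.
m = 4.267 * 176 = 750.992.
Rounded to nearest integer: 751.

751


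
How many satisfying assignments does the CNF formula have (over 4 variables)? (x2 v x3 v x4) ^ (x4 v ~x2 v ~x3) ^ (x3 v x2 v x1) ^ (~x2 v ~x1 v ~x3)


Enumerate all 16 truth assignments over 4 variables.
Test each against every clause.
Satisfying assignments found: 10.

10


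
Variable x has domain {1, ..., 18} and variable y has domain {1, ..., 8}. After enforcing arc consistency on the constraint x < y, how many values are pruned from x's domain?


For the constraint x < y, x needs a supporting value in y's domain.
x can be at most 7 (one less than y's maximum).
Valid x values from domain: 7 out of 18.
Pruned = 18 - 7 = 11.

11


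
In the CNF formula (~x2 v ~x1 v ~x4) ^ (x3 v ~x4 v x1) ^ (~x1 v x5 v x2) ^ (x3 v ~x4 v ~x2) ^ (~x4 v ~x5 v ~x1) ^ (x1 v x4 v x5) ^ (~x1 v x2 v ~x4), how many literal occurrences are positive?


Scan each clause for unnegated literals.
Clause 1: 0 positive; Clause 2: 2 positive; Clause 3: 2 positive; Clause 4: 1 positive; Clause 5: 0 positive; Clause 6: 3 positive; Clause 7: 1 positive.
Total positive literal occurrences = 9.

9


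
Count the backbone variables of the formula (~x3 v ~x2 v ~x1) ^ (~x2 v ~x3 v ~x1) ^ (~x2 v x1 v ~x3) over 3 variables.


Find all satisfying assignments: 6 model(s).
Check which variables have the same value in every model.
No variable is fixed across all models.
Backbone size = 0.

0


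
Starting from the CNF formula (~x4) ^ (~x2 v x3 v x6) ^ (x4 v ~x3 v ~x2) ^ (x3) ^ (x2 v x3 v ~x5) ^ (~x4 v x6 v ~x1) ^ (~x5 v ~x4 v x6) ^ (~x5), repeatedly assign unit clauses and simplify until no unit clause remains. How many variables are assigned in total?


Unit propagation repeatedly assigns the literal in any unit clause, then simplifies.
Assignments in order: x4 = F, x3 = T, x2 = F, x5 = F.
No further unit clauses remain.
Total variables assigned = 4.

4


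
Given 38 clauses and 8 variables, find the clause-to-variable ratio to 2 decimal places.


Clause-to-variable ratio = clauses / variables.
38 / 8 = 4.75.

4.75


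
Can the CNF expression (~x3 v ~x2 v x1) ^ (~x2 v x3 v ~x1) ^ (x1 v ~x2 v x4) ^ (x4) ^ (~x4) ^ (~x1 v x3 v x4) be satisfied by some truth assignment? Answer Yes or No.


Check all 16 possible truth assignments.
Number of satisfying assignments found: 0.
The formula is unsatisfiable.

No


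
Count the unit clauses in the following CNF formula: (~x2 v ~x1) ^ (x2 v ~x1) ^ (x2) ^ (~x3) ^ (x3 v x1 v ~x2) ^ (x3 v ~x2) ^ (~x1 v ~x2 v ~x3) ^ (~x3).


A unit clause contains exactly one literal.
Unit clauses found: (x2), (~x3), (~x3).
Count = 3.

3


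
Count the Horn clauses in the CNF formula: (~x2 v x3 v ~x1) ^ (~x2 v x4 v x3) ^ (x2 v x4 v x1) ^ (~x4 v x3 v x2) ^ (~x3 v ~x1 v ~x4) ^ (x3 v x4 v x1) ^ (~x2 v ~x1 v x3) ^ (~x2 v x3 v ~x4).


A Horn clause has at most one positive literal.
Clause 1: 1 positive lit(s) -> Horn
Clause 2: 2 positive lit(s) -> not Horn
Clause 3: 3 positive lit(s) -> not Horn
Clause 4: 2 positive lit(s) -> not Horn
Clause 5: 0 positive lit(s) -> Horn
Clause 6: 3 positive lit(s) -> not Horn
Clause 7: 1 positive lit(s) -> Horn
Clause 8: 1 positive lit(s) -> Horn
Total Horn clauses = 4.

4


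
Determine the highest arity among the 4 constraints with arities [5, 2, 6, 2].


The arities are: 5, 2, 6, 2.
Scan for the maximum value.
Maximum arity = 6.

6


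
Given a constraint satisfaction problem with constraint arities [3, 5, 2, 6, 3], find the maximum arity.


The arities are: 3, 5, 2, 6, 3.
Scan for the maximum value.
Maximum arity = 6.

6


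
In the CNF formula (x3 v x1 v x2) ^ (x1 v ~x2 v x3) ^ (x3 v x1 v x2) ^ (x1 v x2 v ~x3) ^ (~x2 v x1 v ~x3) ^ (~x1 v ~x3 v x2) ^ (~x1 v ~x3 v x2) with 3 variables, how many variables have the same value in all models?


Find all satisfying assignments: 3 model(s).
Check which variables have the same value in every model.
Fixed variables: x1=T.
Backbone size = 1.

1


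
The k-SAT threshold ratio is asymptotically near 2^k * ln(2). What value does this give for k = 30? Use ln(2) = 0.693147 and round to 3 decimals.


Using the asymptotic formula: threshold ~ 2^k * ln(2).
2^30 = 1073741824.
1073741824 * 0.693147 = 744260924.08.

744260924.08


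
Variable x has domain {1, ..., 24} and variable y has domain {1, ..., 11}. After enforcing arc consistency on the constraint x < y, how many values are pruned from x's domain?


For the constraint x < y, x needs a supporting value in y's domain.
x can be at most 10 (one less than y's maximum).
Valid x values from domain: 10 out of 24.
Pruned = 24 - 10 = 14.

14


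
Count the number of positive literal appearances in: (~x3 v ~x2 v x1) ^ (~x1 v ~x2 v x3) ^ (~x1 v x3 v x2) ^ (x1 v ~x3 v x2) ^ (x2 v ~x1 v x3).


Scan each clause for unnegated literals.
Clause 1: 1 positive; Clause 2: 1 positive; Clause 3: 2 positive; Clause 4: 2 positive; Clause 5: 2 positive.
Total positive literal occurrences = 8.

8


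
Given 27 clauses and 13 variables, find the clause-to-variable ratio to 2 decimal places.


Clause-to-variable ratio = clauses / variables.
27 / 13 = 2.08.

2.08


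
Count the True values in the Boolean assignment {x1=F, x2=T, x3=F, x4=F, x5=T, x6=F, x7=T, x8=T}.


The weight is the number of variables assigned True.
True variables: x2, x5, x7, x8.
Weight = 4.

4


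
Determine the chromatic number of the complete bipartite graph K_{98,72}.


K_{98,72} is bipartite by definition: the two parts are independent sets, with every edge crossing between them.
Color all vertices in one part with color 1 and all vertices in the other part with color 2.
Since the graph has at least one edge, one color does not suffice.
Chromatic number = 2.

2


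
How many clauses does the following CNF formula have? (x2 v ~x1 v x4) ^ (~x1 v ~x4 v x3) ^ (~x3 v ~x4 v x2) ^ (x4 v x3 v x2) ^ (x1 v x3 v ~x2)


Each group enclosed in parentheses joined by ^ is one clause.
Counting the conjuncts: 5 clauses.

5


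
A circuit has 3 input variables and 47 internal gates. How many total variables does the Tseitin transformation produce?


The Tseitin transformation introduces one auxiliary variable per gate.
Total variables = inputs + gates = 3 + 47 = 50.

50


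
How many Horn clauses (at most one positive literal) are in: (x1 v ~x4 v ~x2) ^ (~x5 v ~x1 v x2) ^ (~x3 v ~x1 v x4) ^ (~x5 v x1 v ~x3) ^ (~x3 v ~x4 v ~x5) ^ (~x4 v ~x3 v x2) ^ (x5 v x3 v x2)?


A Horn clause has at most one positive literal.
Clause 1: 1 positive lit(s) -> Horn
Clause 2: 1 positive lit(s) -> Horn
Clause 3: 1 positive lit(s) -> Horn
Clause 4: 1 positive lit(s) -> Horn
Clause 5: 0 positive lit(s) -> Horn
Clause 6: 1 positive lit(s) -> Horn
Clause 7: 3 positive lit(s) -> not Horn
Total Horn clauses = 6.

6


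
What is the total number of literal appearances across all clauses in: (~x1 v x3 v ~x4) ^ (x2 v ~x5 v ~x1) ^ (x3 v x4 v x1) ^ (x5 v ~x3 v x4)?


Clause lengths: 3, 3, 3, 3.
Sum = 3 + 3 + 3 + 3 = 12.

12


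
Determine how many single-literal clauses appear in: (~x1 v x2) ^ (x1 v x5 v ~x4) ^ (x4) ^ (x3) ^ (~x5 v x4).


A unit clause contains exactly one literal.
Unit clauses found: (x4), (x3).
Count = 2.

2


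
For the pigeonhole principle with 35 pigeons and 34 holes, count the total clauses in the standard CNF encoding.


The PHP encoding has two parts:
1) At-least-one-hole clauses: 35 (one per pigeon, each with 34 literals).
2) At-most-one-pigeon-per-hole clauses: 34 holes * C(35,2) = 34 * 595 = 20230.
Total clauses = 35 + 20230 = 20265.

20265


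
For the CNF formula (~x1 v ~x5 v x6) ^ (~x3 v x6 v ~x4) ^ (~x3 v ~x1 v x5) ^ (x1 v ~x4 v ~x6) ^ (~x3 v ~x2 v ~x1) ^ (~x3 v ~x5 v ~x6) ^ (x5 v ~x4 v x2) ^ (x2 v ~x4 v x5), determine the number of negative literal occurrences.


Scan each clause for negated literals.
Clause 1: 2 negative; Clause 2: 2 negative; Clause 3: 2 negative; Clause 4: 2 negative; Clause 5: 3 negative; Clause 6: 3 negative; Clause 7: 1 negative; Clause 8: 1 negative.
Total negative literal occurrences = 16.

16


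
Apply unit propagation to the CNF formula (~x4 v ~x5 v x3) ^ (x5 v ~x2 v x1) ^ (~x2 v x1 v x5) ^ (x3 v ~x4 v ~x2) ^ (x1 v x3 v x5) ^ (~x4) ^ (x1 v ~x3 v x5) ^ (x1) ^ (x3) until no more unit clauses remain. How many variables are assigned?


Unit propagation repeatedly assigns the literal in any unit clause, then simplifies.
Assignments in order: x4 = F, x1 = T, x3 = T.
No further unit clauses remain.
Total variables assigned = 3.

3


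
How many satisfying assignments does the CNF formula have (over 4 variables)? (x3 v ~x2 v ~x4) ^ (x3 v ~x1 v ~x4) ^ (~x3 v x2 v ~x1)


Enumerate all 16 truth assignments over 4 variables.
Test each against every clause.
Satisfying assignments found: 11.

11


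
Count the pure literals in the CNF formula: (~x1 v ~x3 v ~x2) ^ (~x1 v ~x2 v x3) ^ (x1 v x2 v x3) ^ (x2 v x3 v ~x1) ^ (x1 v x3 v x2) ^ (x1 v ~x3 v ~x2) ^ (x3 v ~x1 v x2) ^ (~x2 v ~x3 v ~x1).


A pure literal appears in only one polarity across all clauses.
No pure literals found.
Count = 0.

0


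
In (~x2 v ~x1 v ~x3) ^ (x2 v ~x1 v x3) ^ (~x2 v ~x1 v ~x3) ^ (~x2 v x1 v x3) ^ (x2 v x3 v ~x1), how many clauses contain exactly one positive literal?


A definite clause has exactly one positive literal.
Clause 1: 0 positive -> not definite
Clause 2: 2 positive -> not definite
Clause 3: 0 positive -> not definite
Clause 4: 2 positive -> not definite
Clause 5: 2 positive -> not definite
Definite clause count = 0.

0


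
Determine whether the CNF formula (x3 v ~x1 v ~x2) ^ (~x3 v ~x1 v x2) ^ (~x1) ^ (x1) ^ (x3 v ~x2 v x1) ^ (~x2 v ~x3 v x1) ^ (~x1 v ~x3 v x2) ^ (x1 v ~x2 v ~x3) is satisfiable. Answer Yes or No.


Check all 8 possible truth assignments.
Number of satisfying assignments found: 0.
The formula is unsatisfiable.

No


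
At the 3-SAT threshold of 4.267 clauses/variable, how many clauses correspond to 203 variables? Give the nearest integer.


The 3-SAT phase transition occurs at approximately 4.267 clauses per variable.
m = 4.267 * 203 = 866.201.
Rounded to nearest integer: 866.

866


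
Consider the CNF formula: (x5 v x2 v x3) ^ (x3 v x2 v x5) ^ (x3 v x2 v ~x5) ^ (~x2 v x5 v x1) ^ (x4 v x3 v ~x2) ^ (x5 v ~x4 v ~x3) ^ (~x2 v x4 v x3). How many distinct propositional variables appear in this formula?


Identify each distinct variable in the formula.
Variables found: x1, x2, x3, x4, x5.
Total distinct variables = 5.

5


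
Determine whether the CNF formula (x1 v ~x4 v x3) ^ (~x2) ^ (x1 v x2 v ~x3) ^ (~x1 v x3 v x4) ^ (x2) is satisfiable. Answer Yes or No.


Check all 16 possible truth assignments.
Number of satisfying assignments found: 0.
The formula is unsatisfiable.

No


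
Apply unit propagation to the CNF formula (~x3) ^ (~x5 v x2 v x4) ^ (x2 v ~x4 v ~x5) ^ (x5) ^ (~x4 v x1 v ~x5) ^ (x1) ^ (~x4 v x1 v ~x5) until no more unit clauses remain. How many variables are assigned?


Unit propagation repeatedly assigns the literal in any unit clause, then simplifies.
Assignments in order: x3 = F, x5 = T, x1 = T.
No further unit clauses remain.
Total variables assigned = 3.

3


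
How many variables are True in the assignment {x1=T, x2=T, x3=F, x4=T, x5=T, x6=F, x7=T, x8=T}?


The weight is the number of variables assigned True.
True variables: x1, x2, x4, x5, x7, x8.
Weight = 6.

6


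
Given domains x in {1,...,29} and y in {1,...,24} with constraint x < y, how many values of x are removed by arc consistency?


For the constraint x < y, x needs a supporting value in y's domain.
x can be at most 23 (one less than y's maximum).
Valid x values from domain: 23 out of 29.
Pruned = 29 - 23 = 6.

6


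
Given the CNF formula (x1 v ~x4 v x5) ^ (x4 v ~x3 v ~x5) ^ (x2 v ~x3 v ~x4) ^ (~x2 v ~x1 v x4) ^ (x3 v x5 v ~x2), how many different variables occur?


Identify each distinct variable in the formula.
Variables found: x1, x2, x3, x4, x5.
Total distinct variables = 5.

5


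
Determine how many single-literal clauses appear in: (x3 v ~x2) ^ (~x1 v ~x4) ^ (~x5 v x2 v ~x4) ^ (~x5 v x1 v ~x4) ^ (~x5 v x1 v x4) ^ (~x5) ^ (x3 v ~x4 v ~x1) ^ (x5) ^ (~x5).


A unit clause contains exactly one literal.
Unit clauses found: (~x5), (x5), (~x5).
Count = 3.

3


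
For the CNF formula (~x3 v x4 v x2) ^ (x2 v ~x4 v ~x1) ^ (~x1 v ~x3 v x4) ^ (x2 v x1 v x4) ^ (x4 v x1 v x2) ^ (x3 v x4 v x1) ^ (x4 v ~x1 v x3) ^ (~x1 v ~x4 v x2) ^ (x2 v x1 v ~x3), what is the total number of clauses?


Each group enclosed in parentheses joined by ^ is one clause.
Counting the conjuncts: 9 clauses.

9


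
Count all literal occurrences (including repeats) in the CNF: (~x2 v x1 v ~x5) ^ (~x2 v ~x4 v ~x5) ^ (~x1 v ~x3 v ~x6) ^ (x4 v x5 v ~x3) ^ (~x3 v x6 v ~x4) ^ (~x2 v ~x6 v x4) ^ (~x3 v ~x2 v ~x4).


Clause lengths: 3, 3, 3, 3, 3, 3, 3.
Sum = 3 + 3 + 3 + 3 + 3 + 3 + 3 = 21.

21


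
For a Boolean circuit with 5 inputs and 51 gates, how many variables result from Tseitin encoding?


The Tseitin transformation introduces one auxiliary variable per gate.
Total variables = inputs + gates = 5 + 51 = 56.

56


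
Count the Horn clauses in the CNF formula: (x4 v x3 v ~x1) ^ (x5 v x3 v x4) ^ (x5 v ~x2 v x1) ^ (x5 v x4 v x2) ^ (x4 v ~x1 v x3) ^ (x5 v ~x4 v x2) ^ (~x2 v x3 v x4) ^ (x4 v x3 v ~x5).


A Horn clause has at most one positive literal.
Clause 1: 2 positive lit(s) -> not Horn
Clause 2: 3 positive lit(s) -> not Horn
Clause 3: 2 positive lit(s) -> not Horn
Clause 4: 3 positive lit(s) -> not Horn
Clause 5: 2 positive lit(s) -> not Horn
Clause 6: 2 positive lit(s) -> not Horn
Clause 7: 2 positive lit(s) -> not Horn
Clause 8: 2 positive lit(s) -> not Horn
Total Horn clauses = 0.

0


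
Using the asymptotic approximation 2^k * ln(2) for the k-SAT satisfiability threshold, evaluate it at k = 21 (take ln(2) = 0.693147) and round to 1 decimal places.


Using the asymptotic formula: threshold ~ 2^k * ln(2).
2^21 = 2097152.
2097152 * 0.693147 = 1453634.6.

1453634.6


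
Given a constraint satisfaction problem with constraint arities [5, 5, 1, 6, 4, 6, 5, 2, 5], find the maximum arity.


The arities are: 5, 5, 1, 6, 4, 6, 5, 2, 5.
Scan for the maximum value.
Maximum arity = 6.

6


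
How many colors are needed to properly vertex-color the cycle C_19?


An odd cycle cannot be 2-colored: alternating two colors around the cycle returns to the start with a conflict.
Since 19 is odd, three colors are required (and three suffice).
Chromatic number = 3.

3


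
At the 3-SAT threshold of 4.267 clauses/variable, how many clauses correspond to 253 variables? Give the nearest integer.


The 3-SAT phase transition occurs at approximately 4.267 clauses per variable.
m = 4.267 * 253 = 1079.551.
Rounded to nearest integer: 1080.

1080


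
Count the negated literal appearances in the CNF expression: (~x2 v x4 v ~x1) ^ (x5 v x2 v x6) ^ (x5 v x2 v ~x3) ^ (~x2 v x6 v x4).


Scan each clause for negated literals.
Clause 1: 2 negative; Clause 2: 0 negative; Clause 3: 1 negative; Clause 4: 1 negative.
Total negative literal occurrences = 4.

4


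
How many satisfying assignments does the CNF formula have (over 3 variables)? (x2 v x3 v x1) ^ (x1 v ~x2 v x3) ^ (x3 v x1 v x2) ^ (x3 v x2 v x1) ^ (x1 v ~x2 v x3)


Enumerate all 8 truth assignments over 3 variables.
Test each against every clause.
Satisfying assignments found: 6.

6


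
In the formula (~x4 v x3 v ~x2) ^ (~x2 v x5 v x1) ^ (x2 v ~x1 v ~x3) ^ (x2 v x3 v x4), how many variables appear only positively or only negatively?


A pure literal appears in only one polarity across all clauses.
Pure literals: x5 (positive only).
Count = 1.

1


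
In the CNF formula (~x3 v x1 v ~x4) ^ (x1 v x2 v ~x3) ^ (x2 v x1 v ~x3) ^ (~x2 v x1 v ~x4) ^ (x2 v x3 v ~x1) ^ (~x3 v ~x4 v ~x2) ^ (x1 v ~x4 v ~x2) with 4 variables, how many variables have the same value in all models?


Find all satisfying assignments: 9 model(s).
Check which variables have the same value in every model.
No variable is fixed across all models.
Backbone size = 0.

0


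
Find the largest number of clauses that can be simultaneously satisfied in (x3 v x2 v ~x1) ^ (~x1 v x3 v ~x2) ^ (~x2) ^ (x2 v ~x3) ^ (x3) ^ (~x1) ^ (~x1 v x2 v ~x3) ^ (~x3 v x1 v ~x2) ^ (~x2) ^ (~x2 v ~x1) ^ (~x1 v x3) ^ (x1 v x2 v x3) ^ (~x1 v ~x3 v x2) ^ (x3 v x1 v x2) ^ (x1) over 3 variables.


Enumerate all 8 truth assignments.
For each, count how many of the 15 clauses are satisfied.
The formula is not fully satisfiable, so the maximum is below 15.
Maximum simultaneously satisfiable clauses = 13.

13


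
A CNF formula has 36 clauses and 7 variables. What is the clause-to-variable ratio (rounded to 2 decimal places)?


Clause-to-variable ratio = clauses / variables.
36 / 7 = 5.14.

5.14


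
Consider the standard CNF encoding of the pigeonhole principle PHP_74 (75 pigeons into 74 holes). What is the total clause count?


The PHP encoding has two parts:
1) At-least-one-hole clauses: 75 (one per pigeon, each with 74 literals).
2) At-most-one-pigeon-per-hole clauses: 74 holes * C(75,2) = 74 * 2775 = 205350.
Total clauses = 75 + 205350 = 205425.

205425


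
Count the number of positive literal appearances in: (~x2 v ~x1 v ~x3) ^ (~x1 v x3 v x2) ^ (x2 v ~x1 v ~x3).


Scan each clause for unnegated literals.
Clause 1: 0 positive; Clause 2: 2 positive; Clause 3: 1 positive.
Total positive literal occurrences = 3.

3


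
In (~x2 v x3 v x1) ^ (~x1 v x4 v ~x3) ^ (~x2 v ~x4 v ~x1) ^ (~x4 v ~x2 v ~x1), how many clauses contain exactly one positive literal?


A definite clause has exactly one positive literal.
Clause 1: 2 positive -> not definite
Clause 2: 1 positive -> definite
Clause 3: 0 positive -> not definite
Clause 4: 0 positive -> not definite
Definite clause count = 1.

1


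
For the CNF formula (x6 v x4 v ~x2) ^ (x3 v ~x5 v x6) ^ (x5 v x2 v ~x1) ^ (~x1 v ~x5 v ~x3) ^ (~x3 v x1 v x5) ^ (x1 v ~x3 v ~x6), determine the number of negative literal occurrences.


Scan each clause for negated literals.
Clause 1: 1 negative; Clause 2: 1 negative; Clause 3: 1 negative; Clause 4: 3 negative; Clause 5: 1 negative; Clause 6: 2 negative.
Total negative literal occurrences = 9.

9


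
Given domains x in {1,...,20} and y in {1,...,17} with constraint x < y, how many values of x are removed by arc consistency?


For the constraint x < y, x needs a supporting value in y's domain.
x can be at most 16 (one less than y's maximum).
Valid x values from domain: 16 out of 20.
Pruned = 20 - 16 = 4.

4


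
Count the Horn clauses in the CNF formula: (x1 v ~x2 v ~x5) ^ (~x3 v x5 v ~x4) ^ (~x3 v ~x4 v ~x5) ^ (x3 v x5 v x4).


A Horn clause has at most one positive literal.
Clause 1: 1 positive lit(s) -> Horn
Clause 2: 1 positive lit(s) -> Horn
Clause 3: 0 positive lit(s) -> Horn
Clause 4: 3 positive lit(s) -> not Horn
Total Horn clauses = 3.

3


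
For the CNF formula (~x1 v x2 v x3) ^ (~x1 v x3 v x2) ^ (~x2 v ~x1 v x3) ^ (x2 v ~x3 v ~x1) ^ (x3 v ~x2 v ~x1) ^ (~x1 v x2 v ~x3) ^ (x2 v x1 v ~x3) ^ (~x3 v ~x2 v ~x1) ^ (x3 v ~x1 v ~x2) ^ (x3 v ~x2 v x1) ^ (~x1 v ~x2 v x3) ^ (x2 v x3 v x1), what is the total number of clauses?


Each group enclosed in parentheses joined by ^ is one clause.
Counting the conjuncts: 12 clauses.

12


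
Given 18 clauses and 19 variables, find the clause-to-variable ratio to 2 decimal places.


Clause-to-variable ratio = clauses / variables.
18 / 19 = 0.95.

0.95


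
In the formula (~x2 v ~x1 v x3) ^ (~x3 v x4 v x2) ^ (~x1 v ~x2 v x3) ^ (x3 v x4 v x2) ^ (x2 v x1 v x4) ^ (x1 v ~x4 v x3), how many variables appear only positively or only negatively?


A pure literal appears in only one polarity across all clauses.
No pure literals found.
Count = 0.

0


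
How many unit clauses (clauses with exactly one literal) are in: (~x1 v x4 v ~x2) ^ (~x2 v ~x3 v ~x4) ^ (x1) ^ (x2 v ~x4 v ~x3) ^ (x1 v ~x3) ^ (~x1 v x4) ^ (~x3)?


A unit clause contains exactly one literal.
Unit clauses found: (x1), (~x3).
Count = 2.

2


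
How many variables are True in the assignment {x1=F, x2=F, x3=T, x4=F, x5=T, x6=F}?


The weight is the number of variables assigned True.
True variables: x3, x5.
Weight = 2.

2


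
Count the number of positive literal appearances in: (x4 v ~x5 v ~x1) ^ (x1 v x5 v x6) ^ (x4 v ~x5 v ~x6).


Scan each clause for unnegated literals.
Clause 1: 1 positive; Clause 2: 3 positive; Clause 3: 1 positive.
Total positive literal occurrences = 5.

5


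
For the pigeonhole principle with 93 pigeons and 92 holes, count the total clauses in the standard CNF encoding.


The PHP encoding has two parts:
1) At-least-one-hole clauses: 93 (one per pigeon, each with 92 literals).
2) At-most-one-pigeon-per-hole clauses: 92 holes * C(93,2) = 92 * 4278 = 393576.
Total clauses = 93 + 393576 = 393669.

393669


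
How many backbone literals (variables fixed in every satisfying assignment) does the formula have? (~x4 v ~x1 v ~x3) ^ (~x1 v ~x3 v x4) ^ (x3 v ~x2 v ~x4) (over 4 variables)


Find all satisfying assignments: 10 model(s).
Check which variables have the same value in every model.
No variable is fixed across all models.
Backbone size = 0.

0
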